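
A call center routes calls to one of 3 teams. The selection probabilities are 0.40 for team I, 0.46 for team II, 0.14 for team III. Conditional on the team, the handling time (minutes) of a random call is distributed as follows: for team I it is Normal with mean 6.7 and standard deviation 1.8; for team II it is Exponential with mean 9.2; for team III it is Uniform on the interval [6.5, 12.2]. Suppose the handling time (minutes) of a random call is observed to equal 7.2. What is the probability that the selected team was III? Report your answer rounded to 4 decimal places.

Likelihoods f(7.2 | ·): I: 0.213247; II: 0.0496969; III: 0.175439.
Posterior ∝ prior × likelihood. Numerator for III: 0.14·0.175439 = 0.0245614.
Normalizing constant: 0.4·0.213247 + 0.46·0.0496969 + 0.14·0.175439 = 0.132721.
P(III | observation) = 0.0245614 / 0.132721 = 0.185061.

0.1851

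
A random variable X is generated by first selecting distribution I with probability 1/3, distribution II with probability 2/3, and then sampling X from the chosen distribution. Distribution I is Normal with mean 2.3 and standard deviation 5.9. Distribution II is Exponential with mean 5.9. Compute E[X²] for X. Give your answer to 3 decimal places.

For each component E[X²] = Var + (mean)², giving I: 40.1; II: 69.62.
Overall E[X²] = 0.333333·40.1 + 0.666667·69.62 = 59.78.

59.780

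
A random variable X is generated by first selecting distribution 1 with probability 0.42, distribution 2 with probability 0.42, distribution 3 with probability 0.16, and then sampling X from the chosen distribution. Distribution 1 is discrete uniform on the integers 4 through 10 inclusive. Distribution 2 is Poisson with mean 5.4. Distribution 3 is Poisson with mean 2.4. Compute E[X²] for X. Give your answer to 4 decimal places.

For each component E[X²] = Var + (mean)², giving 1: 53; 2: 34.56; 3: 8.16.
Overall E[X²] = 0.42·53 + 0.42·34.56 + 0.16·8.16 = 38.0808.

38.0808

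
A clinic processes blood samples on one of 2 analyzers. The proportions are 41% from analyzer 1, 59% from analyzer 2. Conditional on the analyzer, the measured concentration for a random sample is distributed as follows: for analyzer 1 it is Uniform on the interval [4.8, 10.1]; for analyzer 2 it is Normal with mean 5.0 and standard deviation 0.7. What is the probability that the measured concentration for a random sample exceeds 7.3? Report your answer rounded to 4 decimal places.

Conditional on each analyzer, P(X > 7.3): 1: 0.528302; 2: 0.000508621.
By total probability, P(X > 7.3) = 0.41·0.528302 + 0.59·0.000508621 = 0.216904.

0.2169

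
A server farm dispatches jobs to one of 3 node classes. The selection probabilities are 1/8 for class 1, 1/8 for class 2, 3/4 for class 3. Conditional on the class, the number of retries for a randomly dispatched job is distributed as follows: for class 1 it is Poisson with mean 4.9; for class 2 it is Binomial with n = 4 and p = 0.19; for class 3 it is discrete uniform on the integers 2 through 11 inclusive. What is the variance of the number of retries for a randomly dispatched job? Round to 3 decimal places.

Per component, 1: μ=4.9, E[X²]=28.91; 2: μ=0.76, E[X²]=1.1932; 3: μ=6.5, E[X²]=50.5.
E[X] = 0.125·4.9 + 0.125·0.76 + 0.75·6.5 = 5.5825.
E[X²] = 0.125·28.91 + 0.125·1.1932 + 0.75·50.5 = 41.6379.
Var(X) = E[X²] − (E[X])² = 41.6379 − 31.1643 = 10.4736.

10.474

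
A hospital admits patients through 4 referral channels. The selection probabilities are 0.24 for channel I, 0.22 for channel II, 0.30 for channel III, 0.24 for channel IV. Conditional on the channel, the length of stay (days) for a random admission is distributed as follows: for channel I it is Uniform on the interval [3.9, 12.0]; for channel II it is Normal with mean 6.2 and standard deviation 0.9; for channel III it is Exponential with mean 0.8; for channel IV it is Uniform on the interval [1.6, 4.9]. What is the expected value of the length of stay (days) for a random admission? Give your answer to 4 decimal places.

4.2920

Component means — I: 7.95; II: 6.2; III: 0.8; IV: 3.25.
E[X] = 0.24·7.95 + 0.22·6.2 + 0.3·0.8 + 0.24·3.25 = 4.292.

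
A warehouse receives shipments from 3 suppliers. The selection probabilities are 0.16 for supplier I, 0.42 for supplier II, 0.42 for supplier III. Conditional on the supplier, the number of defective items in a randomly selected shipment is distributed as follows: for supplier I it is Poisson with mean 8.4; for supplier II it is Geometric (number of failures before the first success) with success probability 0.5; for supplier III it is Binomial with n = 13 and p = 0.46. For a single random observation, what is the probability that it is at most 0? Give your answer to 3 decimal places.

0.210

Conditional on each supplier, P(X ≤ 0): I: 0.000224867; II: 0.5; III: 0.000331985.
By total probability, P(X ≤ 0) = 0.16·0.000224867 + 0.42·0.5 + 0.42·0.000331985 = 0.210175.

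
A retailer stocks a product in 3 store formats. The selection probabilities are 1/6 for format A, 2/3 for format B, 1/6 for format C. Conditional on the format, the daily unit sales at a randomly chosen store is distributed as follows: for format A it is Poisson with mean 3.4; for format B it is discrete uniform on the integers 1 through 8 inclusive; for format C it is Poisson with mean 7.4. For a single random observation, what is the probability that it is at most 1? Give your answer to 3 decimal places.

Conditional on each format, P(X ≤ 1): A: 0.146842; B: 0.125; C: 0.00513452.
By total probability, P(X ≤ 1) = 0.166667·0.146842 + 0.666667·0.125 + 0.166667·0.00513452 = 0.108663.

0.109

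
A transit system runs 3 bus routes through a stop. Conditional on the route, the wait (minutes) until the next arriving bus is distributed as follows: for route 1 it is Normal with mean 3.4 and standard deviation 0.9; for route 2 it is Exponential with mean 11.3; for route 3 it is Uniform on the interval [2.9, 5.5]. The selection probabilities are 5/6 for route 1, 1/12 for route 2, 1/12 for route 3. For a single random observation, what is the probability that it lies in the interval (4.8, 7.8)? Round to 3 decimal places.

Conditional on each route, P(4.8 < X < 7.8): 1: 0.0599064; 2: 0.152472; 3: 0.269231.
By total probability, P(4.8 < X < 7.8) = 0.833333·0.0599064 + 0.0833333·0.152472 + 0.0833333·0.269231 = 0.0850639.

0.085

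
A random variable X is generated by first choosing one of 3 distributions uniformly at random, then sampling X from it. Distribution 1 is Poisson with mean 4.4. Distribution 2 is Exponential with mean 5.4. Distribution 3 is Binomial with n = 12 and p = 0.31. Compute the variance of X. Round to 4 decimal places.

12.5184

Per component, 1: μ=4.4, E[X²]=23.76; 2: μ=5.4, E[X²]=58.32; 3: μ=3.72, E[X²]=16.4052.
E[X] = 0.333333·4.4 + 0.333333·5.4 + 0.333333·3.72 = 4.50667.
E[X²] = 0.333333·23.76 + 0.333333·58.32 + 0.333333·16.4052 = 32.8284.
Var(X) = E[X²] − (E[X])² = 32.8284 − 20.31 = 12.5184.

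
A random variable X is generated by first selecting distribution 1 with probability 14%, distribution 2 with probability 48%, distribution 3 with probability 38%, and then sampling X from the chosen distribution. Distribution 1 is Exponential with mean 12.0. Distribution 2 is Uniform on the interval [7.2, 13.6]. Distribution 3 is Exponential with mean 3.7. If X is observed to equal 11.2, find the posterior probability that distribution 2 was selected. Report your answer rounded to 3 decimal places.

0.887

Likelihoods f(11.2 | ·): 1: 0.0327701; 2: 0.15625; 3: 0.0130972.
Posterior ∝ prior × likelihood. Numerator for 2: 0.48·0.15625 = 0.075.
Normalizing constant: 0.14·0.0327701 + 0.48·0.15625 + 0.38·0.0130972 = 0.0845647.
P(2 | observation) = 0.075 / 0.0845647 = 0.886895.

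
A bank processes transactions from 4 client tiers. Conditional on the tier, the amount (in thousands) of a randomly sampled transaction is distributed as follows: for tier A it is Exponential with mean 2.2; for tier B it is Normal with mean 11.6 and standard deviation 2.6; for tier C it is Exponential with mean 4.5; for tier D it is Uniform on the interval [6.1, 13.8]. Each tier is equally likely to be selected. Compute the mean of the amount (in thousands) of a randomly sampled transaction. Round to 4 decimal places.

7.0625

Component means — A: 2.2; B: 11.6; C: 4.5; D: 9.95.
E[X] = 0.25·2.2 + 0.25·11.6 + 0.25·4.5 + 0.25·9.95 = 7.0625.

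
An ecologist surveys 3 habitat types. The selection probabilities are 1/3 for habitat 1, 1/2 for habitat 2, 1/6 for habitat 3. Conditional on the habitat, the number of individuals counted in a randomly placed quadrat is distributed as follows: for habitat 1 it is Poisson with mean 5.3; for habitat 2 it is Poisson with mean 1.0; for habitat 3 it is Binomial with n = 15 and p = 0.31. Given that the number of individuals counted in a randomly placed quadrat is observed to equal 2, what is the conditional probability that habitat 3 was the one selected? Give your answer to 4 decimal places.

0.1049

Likelihoods P(X=2 | ·): 1: 0.0701069; 2: 0.18394; 3: 0.0810869.
Posterior ∝ prior × likelihood. Numerator for 3: 0.166667·0.0810869 = 0.0135145.
Normalizing constant: 0.333333·0.0701069 + 0.5·0.18394 + 0.166667·0.0810869 = 0.128853.
P(3 | observation) = 0.0135145 / 0.128853 = 0.104883.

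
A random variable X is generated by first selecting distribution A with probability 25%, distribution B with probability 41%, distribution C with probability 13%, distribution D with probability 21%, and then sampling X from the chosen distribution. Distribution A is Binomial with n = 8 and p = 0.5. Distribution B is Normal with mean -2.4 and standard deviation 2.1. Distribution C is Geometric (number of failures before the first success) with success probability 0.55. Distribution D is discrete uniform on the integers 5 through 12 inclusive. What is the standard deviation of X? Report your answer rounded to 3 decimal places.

4.646

Per component, A: μ=4, E[X²]=18; B: μ=-2.4, E[X²]=10.17; C: μ=0.818182, E[X²]=2.15702; D: μ=8.5, E[X²]=77.5.
E[X] = 0.25·4 + 0.41·-2.4 + 0.13·0.818182 + 0.21·8.5 = 1.90736.
E[X²] = 0.25·18 + 0.41·10.17 + 0.13·2.15702 + 0.21·77.5 = 25.2251.
Var(X) = E[X²] − (E[X])² = 25.2251 − 3.63804 = 21.5871.
SD(X) = √21.5871 = 4.64619.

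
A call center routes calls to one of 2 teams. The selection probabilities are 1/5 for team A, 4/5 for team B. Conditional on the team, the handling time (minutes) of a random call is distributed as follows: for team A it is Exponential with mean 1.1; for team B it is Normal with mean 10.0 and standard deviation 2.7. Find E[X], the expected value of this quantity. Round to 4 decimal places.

Component means — A: 1.1; B: 10.
E[X] = 0.2·1.1 + 0.8·10 = 8.22.

8.2200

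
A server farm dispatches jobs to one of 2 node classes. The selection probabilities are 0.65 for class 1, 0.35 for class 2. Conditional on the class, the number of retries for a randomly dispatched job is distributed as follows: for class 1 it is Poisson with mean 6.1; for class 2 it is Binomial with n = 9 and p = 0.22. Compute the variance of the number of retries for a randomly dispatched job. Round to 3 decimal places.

Per component, 1: μ=6.1, E[X²]=43.31; 2: μ=1.98, E[X²]=5.4648.
E[X] = 0.65·6.1 + 0.35·1.98 = 4.658.
E[X²] = 0.65·43.31 + 0.35·5.4648 = 30.0642.
Var(X) = E[X²] − (E[X])² = 30.0642 − 21.697 = 8.36722.

8.367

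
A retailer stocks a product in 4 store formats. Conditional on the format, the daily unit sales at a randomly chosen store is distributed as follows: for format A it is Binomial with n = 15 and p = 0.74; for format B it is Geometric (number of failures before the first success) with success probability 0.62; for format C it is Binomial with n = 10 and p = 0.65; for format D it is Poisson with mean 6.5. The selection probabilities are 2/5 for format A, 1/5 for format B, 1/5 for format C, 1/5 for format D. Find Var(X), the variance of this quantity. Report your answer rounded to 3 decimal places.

18.064

Per component, A: μ=11.1, E[X²]=126.096; B: μ=0.612903, E[X²]=1.3642; C: μ=6.5, E[X²]=44.525; D: μ=6.5, E[X²]=48.75.
E[X] = 0.4·11.1 + 0.2·0.612903 + 0.2·6.5 + 0.2·6.5 = 7.16258.
E[X²] = 0.4·126.096 + 0.2·1.3642 + 0.2·44.525 + 0.2·48.75 = 69.3662.
Var(X) = E[X²] − (E[X])² = 69.3662 − 51.3026 = 18.0637.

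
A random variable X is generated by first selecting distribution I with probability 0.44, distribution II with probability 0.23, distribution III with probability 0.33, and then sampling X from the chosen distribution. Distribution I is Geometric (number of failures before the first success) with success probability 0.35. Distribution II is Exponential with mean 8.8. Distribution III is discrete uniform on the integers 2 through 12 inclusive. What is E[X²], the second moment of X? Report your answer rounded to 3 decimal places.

58.945

For each component E[X²] = Var + (mean)², giving I: 8.7551; II: 154.88; III: 59.
Overall E[X²] = 0.44·8.7551 + 0.23·154.88 + 0.33·59 = 58.9446.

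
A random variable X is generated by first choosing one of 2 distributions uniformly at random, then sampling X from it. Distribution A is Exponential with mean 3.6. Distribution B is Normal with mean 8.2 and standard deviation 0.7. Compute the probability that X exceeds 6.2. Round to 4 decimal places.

Conditional on each component, P(X > 6.2): A: 0.178669; B: 0.997863.
By total probability, P(X > 6.2) = 0.5·0.178669 + 0.5·0.997863 = 0.588266.

0.5883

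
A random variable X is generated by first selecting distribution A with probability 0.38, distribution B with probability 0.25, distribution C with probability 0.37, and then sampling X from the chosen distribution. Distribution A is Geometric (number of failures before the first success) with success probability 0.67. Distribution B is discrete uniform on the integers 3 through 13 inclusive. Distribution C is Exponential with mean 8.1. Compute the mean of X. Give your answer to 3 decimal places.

5.184

Component means — A: 0.492537; B: 8; C: 8.1.
E[X] = 0.38·0.492537 + 0.25·8 + 0.37·8.1 = 5.18416.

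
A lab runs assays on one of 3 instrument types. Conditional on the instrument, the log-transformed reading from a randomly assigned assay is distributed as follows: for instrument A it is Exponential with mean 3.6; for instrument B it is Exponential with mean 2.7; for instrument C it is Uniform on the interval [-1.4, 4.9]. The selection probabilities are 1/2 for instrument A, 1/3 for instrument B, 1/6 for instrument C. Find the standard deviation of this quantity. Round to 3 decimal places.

3.151

Per component, A: μ=3.6, E[X²]=25.92; B: μ=2.7, E[X²]=14.58; C: μ=1.75, E[X²]=6.37.
E[X] = 0.5·3.6 + 0.333333·2.7 + 0.166667·1.75 = 2.99167.
E[X²] = 0.5·25.92 + 0.333333·14.58 + 0.166667·6.37 = 18.8817.
Var(X) = E[X²] − (E[X])² = 18.8817 − 8.95007 = 9.9316.
SD(X) = √9.9316 = 3.15144.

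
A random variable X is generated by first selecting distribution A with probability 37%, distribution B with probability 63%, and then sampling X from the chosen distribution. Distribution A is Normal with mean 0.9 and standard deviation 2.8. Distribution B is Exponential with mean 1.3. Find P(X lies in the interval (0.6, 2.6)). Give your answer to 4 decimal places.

0.4120

Conditional on each component, P(0.6 < X < 2.6): A: 0.270784; B: 0.494978.
By total probability, P(0.6 < X < 2.6) = 0.37·0.270784 + 0.63·0.494978 = 0.412026.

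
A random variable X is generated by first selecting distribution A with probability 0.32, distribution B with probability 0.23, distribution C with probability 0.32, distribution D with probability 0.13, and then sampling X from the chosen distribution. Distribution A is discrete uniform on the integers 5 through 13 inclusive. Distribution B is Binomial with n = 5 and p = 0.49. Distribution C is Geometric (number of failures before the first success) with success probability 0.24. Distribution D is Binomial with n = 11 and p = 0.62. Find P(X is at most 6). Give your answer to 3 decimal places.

0.628

Conditional on each component, P(X ≤ 6): A: 0.222222; B: 1; C: 0.853548; D: 0.412199.
By total probability, P(X ≤ 6) = 0.32·0.222222 + 0.23·1 + 0.32·0.853548 + 0.13·0.412199 = 0.627832.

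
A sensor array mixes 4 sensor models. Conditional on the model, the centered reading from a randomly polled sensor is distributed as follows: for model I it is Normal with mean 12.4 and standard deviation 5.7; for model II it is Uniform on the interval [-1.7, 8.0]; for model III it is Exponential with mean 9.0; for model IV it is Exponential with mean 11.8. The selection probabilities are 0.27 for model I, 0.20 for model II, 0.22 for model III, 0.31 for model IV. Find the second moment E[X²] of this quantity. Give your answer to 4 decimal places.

175.8090

For each component E[X²] = Var + (mean)², giving I: 186.25; II: 17.7633; III: 162; IV: 278.48.
Overall E[X²] = 0.27·186.25 + 0.2·17.7633 + 0.22·162 + 0.31·278.48 = 175.809.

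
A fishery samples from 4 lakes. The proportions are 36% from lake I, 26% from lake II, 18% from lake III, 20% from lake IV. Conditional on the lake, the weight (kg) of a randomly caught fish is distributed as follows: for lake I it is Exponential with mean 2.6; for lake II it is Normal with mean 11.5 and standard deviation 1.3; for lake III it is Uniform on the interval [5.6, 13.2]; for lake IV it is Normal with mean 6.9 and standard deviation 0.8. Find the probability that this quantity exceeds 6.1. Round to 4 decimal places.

0.6309

Conditional on each lake, P(X > 6.1): I: 0.0957367; II: 0.999984; III: 0.934211; IV: 0.841345.
By total probability, P(X > 6.1) = 0.36·0.0957367 + 0.26·0.999984 + 0.18·0.934211 + 0.2·0.841345 = 0.630888.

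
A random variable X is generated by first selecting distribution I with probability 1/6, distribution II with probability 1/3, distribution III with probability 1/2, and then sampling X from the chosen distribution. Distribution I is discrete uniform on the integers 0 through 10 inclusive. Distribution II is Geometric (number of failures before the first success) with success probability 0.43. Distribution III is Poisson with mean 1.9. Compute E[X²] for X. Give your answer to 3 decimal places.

For each component E[X²] = Var + (mean)², giving I: 35; II: 4.83991; III: 5.51.
Overall E[X²] = 0.166667·35 + 0.333333·4.83991 + 0.5·5.51 = 10.2016.

10.202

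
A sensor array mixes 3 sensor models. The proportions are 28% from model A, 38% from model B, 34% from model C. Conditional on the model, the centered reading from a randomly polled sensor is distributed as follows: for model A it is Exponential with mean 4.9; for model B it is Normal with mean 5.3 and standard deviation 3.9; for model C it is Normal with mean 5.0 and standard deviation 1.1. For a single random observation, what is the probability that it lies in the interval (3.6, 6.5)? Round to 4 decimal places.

0.4461

Conditional on each model, P(3.6 < X < 6.5): A: 0.214256; B: 0.289386; C: 0.812102.
By total probability, P(3.6 < X < 6.5) = 0.28·0.214256 + 0.38·0.289386 + 0.34·0.812102 = 0.446073.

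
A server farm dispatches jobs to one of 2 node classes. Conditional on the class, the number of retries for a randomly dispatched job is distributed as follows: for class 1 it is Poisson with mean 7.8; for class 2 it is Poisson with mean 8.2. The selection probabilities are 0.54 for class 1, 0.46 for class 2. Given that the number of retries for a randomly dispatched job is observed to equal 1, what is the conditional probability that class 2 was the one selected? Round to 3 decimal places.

0.375

Likelihoods P(X=1 | ·): 1: 0.00319593; 2: 0.00225216.
Posterior ∝ prior × likelihood. Numerator for 2: 0.46·0.00225216 = 0.00103599.
Normalizing constant: 0.54·0.00319593 + 0.46·0.00225216 = 0.0027618.
P(2 | observation) = 0.00103599 / 0.0027618 = 0.375116.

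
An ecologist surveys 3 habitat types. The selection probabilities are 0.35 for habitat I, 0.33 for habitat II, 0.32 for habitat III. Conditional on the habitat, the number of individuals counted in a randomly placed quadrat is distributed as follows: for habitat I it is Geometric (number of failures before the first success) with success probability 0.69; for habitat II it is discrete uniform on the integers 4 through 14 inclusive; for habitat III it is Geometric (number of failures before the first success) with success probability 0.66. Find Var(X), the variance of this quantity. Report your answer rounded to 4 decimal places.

Per component, I: μ=0.449275, E[X²]=0.852972; II: μ=9, E[X²]=91; III: μ=0.515152, E[X²]=1.04591.
E[X] = 0.35·0.449275 + 0.33·9 + 0.32·0.515152 = 3.29209.
E[X²] = 0.35·0.852972 + 0.33·91 + 0.32·1.04591 = 30.6632.
Var(X) = E[X²] − (E[X])² = 30.6632 − 10.8379 = 19.8253.

19.8253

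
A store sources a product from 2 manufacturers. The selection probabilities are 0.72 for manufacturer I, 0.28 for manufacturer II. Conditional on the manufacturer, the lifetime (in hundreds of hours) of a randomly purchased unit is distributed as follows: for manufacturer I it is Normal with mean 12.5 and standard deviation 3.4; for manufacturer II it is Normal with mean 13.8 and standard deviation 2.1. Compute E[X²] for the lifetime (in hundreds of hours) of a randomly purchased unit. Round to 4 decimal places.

175.3812

For each component E[X²] = Var + (mean)², giving I: 167.81; II: 194.85.
Overall E[X²] = 0.72·167.81 + 0.28·194.85 = 175.381.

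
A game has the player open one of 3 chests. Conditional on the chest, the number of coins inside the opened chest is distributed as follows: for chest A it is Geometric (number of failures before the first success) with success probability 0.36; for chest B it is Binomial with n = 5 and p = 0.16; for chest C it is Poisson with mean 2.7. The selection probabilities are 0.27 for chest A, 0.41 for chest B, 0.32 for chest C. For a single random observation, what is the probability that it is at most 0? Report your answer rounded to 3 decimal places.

0.290

Conditional on each chest, P(X ≤ 0): A: 0.36; B: 0.418212; C: 0.0672055.
By total probability, P(X ≤ 0) = 0.27·0.36 + 0.41·0.418212 + 0.32·0.0672055 = 0.290173.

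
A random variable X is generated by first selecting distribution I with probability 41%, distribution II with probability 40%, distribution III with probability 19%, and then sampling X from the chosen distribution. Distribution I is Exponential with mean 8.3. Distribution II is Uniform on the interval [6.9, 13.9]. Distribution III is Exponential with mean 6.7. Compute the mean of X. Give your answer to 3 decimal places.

8.836

Component means — I: 8.3; II: 10.4; III: 6.7.
E[X] = 0.41·8.3 + 0.4·10.4 + 0.19·6.7 = 8.836.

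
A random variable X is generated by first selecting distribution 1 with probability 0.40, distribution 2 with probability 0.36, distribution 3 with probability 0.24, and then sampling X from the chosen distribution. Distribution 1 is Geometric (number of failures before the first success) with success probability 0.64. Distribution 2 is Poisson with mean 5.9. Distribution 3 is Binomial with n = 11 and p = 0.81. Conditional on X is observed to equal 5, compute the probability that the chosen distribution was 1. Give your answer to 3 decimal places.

Likelihoods P(X=5 | ·): 1: 0.00386984; 2: 0.163208; 3: 0.00757859.
Posterior ∝ prior × likelihood. Numerator for 1: 0.4·0.00386984 = 0.00154793.
Normalizing constant: 0.4·0.00386984 + 0.36·0.163208 + 0.24·0.00757859 = 0.0621217.
P(1 | observation) = 0.00154793 / 0.0621217 = 0.0249178.

0.025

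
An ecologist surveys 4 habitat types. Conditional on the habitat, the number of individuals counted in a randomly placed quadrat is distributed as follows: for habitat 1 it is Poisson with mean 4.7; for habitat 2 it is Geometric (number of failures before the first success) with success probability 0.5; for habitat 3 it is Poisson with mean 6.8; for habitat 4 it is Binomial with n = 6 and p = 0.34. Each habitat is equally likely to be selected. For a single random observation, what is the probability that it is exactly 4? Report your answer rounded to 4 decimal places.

Conditional on each habitat, P(X = 4): 1: 0.184925; 2: 0.03125; 3: 0.0992252; 4: 0.0873162.
By total probability, P(X = 4) = 0.25·0.184925 + 0.25·0.03125 + 0.25·0.0992252 + 0.25·0.0873162 = 0.100679.

0.1007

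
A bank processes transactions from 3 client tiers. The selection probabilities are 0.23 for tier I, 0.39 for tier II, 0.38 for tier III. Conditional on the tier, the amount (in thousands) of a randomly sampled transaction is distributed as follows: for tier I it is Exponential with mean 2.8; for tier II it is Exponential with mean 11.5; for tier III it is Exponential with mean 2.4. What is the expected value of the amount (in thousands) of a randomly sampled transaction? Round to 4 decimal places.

6.0410

Component means — I: 2.8; II: 11.5; III: 2.4.
E[X] = 0.23·2.8 + 0.39·11.5 + 0.38·2.4 = 6.041.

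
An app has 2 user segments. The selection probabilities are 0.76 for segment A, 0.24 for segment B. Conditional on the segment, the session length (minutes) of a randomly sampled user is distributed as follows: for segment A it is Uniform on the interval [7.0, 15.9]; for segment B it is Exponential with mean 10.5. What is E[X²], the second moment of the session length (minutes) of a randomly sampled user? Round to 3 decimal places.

For each component E[X²] = Var + (mean)², giving A: 137.703; B: 220.5.
Overall E[X²] = 0.76·137.703 + 0.24·220.5 = 157.575.

157.575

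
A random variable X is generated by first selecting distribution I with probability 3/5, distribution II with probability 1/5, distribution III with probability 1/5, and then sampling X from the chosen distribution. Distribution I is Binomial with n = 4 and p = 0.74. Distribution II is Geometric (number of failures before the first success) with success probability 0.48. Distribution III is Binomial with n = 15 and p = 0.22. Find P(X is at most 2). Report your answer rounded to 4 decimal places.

0.4045

Conditional on each component, P(X ≤ 2): I: 0.278701; II: 0.859392; III: 0.32692.
By total probability, P(X ≤ 2) = 0.6·0.278701 + 0.2·0.859392 + 0.2·0.32692 = 0.404483.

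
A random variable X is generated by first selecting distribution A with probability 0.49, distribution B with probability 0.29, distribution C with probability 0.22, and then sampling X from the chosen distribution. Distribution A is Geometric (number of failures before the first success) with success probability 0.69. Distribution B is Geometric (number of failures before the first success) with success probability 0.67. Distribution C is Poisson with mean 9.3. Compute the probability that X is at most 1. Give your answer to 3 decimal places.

Conditional on each component, P(X ≤ 1): A: 0.9039; B: 0.8911; C: 0.00094167.
By total probability, P(X ≤ 1) = 0.49·0.9039 + 0.29·0.8911 + 0.22·0.00094167 = 0.701537.

0.702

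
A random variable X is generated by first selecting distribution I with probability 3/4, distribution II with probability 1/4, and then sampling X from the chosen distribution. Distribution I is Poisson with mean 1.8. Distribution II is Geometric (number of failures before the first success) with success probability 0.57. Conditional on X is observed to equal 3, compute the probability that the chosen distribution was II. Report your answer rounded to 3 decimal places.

0.086

Likelihoods P(X=3 | ·): I: 0.160671; II: 0.045319.
Posterior ∝ prior × likelihood. Numerator for II: 0.25·0.045319 = 0.0113297.
Normalizing constant: 0.75·0.160671 + 0.25·0.045319 = 0.131833.
P(II | observation) = 0.0113297 / 0.131833 = 0.0859404.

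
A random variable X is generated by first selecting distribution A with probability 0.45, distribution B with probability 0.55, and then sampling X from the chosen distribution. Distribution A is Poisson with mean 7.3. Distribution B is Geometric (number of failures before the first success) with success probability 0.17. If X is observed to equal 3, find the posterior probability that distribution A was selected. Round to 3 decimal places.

Likelihoods P(X=3 | ·): A: 0.0437993; B: 0.0972038.
Posterior ∝ prior × likelihood. Numerator for A: 0.45·0.0437993 = 0.0197097.
Normalizing constant: 0.45·0.0437993 + 0.55·0.0972038 = 0.0731718.
P(A | observation) = 0.0197097 / 0.0731718 = 0.269362.

0.269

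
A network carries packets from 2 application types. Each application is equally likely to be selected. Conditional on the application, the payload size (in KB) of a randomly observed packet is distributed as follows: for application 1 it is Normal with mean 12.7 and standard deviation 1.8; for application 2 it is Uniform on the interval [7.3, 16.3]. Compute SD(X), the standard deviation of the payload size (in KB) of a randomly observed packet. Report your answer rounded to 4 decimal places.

Per component, 1: μ=12.7, E[X²]=164.53; 2: μ=11.8, E[X²]=145.99.
E[X] = 0.5·12.7 + 0.5·11.8 = 12.25.
E[X²] = 0.5·164.53 + 0.5·145.99 = 155.26.
Var(X) = E[X²] − (E[X])² = 155.26 − 150.062 = 5.1975.
SD(X) = √5.1975 = 2.2798.

2.2798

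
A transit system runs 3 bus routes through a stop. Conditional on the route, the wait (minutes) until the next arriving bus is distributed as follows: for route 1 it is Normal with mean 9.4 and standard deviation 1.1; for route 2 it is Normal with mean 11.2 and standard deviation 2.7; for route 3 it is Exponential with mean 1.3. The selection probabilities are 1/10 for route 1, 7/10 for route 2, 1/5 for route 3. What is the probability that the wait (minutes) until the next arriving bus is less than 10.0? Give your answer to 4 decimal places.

0.5005

Conditional on each route, P(X < 10.0): 1: 0.70728; 2: 0.328361; 3: 0.999544.
By total probability, P(X < 10.0) = 0.1·0.70728 + 0.7·0.328361 + 0.2·0.999544 = 0.500489.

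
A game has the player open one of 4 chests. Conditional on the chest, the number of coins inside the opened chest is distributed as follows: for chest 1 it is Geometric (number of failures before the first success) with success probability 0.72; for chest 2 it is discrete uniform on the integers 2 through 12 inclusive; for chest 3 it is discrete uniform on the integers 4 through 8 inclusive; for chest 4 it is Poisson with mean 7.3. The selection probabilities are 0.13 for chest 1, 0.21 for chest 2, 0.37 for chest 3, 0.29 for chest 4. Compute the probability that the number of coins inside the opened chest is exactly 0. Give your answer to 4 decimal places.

0.0938

Conditional on each chest, P(X = 0): 1: 0.72; 2: 0; 3: 0; 4: 0.000675539.
By total probability, P(X = 0) = 0.13·0.72 + 0.21·0 + 0.37·0 + 0.29·0.000675539 = 0.0937959.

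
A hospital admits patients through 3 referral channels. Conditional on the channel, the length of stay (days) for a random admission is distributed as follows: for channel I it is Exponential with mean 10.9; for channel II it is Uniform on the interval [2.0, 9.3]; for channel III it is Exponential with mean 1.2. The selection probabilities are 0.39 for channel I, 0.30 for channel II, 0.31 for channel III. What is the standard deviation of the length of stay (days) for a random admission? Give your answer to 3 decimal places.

8.035

Per component, I: μ=10.9, E[X²]=237.62; II: μ=5.65, E[X²]=36.3633; III: μ=1.2, E[X²]=2.88.
E[X] = 0.39·10.9 + 0.3·5.65 + 0.31·1.2 = 6.318.
E[X²] = 0.39·237.62 + 0.3·36.3633 + 0.31·2.88 = 104.474.
Var(X) = E[X²] − (E[X])² = 104.474 − 39.9171 = 64.5565.
SD(X) = √64.5565 = 8.0347.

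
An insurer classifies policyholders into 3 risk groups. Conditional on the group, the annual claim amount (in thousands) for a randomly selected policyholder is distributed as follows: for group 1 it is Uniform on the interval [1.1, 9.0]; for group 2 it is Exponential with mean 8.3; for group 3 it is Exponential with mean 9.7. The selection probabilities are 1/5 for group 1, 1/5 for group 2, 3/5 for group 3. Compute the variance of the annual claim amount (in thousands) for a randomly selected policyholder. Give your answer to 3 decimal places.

Per component, 1: μ=5.05, E[X²]=30.7033; 2: μ=8.3, E[X²]=137.78; 3: μ=9.7, E[X²]=188.18.
E[X] = 0.2·5.05 + 0.2·8.3 + 0.6·9.7 = 8.49.
E[X²] = 0.2·30.7033 + 0.2·137.78 + 0.6·188.18 = 146.605.
Var(X) = E[X²] − (E[X])² = 146.605 − 72.0801 = 74.5246.

74.525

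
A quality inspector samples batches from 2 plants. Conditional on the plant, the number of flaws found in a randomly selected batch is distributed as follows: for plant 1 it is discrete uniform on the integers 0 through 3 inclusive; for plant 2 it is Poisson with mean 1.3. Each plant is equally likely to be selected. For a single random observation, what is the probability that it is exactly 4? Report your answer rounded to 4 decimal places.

0.0162

Conditional on each plant, P(X = 4): 1: 0; 2: 0.0324324.
By total probability, P(X = 4) = 0.5·0 + 0.5·0.0324324 = 0.0162162.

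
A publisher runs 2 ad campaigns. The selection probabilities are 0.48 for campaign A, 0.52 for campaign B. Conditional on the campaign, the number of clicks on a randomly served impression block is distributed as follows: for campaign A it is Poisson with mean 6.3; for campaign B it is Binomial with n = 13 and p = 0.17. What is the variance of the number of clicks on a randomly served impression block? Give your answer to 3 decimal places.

8.153

Per component, A: μ=6.3, E[X²]=45.99; B: μ=2.21, E[X²]=6.7184.
E[X] = 0.48·6.3 + 0.52·2.21 = 4.1732.
E[X²] = 0.48·45.99 + 0.52·6.7184 = 25.5688.
Var(X) = E[X²] − (E[X])² = 25.5688 − 17.4156 = 8.15317.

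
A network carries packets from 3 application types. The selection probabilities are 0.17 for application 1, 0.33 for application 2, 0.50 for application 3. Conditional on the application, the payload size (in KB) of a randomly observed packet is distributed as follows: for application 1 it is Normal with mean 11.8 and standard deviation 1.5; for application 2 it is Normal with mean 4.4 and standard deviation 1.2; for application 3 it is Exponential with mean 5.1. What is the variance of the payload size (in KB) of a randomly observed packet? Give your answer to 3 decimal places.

20.831

Per component, 1: μ=11.8, E[X²]=141.49; 2: μ=4.4, E[X²]=20.8; 3: μ=5.1, E[X²]=52.02.
E[X] = 0.17·11.8 + 0.33·4.4 + 0.5·5.1 = 6.008.
E[X²] = 0.17·141.49 + 0.33·20.8 + 0.5·52.02 = 56.9273.
Var(X) = E[X²] − (E[X])² = 56.9273 − 36.0961 = 20.8312.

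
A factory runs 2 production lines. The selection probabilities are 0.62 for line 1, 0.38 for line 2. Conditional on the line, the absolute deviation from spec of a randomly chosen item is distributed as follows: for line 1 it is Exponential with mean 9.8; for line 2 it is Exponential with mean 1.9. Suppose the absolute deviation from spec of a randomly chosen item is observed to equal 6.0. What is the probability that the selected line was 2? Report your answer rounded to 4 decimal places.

Likelihoods f(6.0 | ·): 1: 0.0553196; 2: 0.0223764.
Posterior ∝ prior × likelihood. Numerator for 2: 0.38·0.0223764 = 0.00850303.
Normalizing constant: 0.62·0.0553196 + 0.38·0.0223764 = 0.0428012.
P(2 | observation) = 0.00850303 / 0.0428012 = 0.198663.

0.1987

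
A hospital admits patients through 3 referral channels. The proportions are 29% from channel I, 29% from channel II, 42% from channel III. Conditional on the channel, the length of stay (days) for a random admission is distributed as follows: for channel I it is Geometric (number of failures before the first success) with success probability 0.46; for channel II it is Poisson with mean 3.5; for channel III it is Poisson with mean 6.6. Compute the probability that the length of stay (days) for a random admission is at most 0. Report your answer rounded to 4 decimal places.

Conditional on each channel, P(X ≤ 0): I: 0.46; II: 0.0301974; III: 0.00136037.
By total probability, P(X ≤ 0) = 0.29·0.46 + 0.29·0.0301974 + 0.42·0.00136037 = 0.142729.

0.1427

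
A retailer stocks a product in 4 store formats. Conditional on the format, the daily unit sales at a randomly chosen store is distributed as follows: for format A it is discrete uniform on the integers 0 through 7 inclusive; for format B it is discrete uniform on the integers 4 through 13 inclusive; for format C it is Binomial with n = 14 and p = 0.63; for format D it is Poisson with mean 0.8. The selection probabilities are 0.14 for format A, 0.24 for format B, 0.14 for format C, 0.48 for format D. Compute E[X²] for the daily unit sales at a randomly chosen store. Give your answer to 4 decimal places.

For each component E[X²] = Var + (mean)², giving A: 17.5; B: 80.5; C: 81.0558; D: 1.44.
Overall E[X²] = 0.14·17.5 + 0.24·80.5 + 0.14·81.0558 + 0.48·1.44 = 33.809.

33.8090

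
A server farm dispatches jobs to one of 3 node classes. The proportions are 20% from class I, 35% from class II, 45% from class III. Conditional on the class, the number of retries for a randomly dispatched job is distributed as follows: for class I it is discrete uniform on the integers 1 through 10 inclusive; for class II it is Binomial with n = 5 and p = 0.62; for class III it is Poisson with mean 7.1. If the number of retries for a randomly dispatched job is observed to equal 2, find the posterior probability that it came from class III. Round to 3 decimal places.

0.091

Likelihoods P(X=2 | ·): I: 0.1; II: 0.210928; III: 0.0207968.
Posterior ∝ prior × likelihood. Numerator for III: 0.45·0.0207968 = 0.00935855.
Normalizing constant: 0.2·0.1 + 0.35·0.210928 + 0.45·0.0207968 = 0.103183.
P(III | observation) = 0.00935855 / 0.103183 = 0.0906982.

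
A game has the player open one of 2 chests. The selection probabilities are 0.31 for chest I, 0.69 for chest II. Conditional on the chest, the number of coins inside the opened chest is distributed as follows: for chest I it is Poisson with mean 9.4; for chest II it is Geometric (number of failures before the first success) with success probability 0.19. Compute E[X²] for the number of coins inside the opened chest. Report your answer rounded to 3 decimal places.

58.328

For each component E[X²] = Var + (mean)², giving I: 97.76; II: 40.6122.
Overall E[X²] = 0.31·97.76 + 0.69·40.6122 = 58.328.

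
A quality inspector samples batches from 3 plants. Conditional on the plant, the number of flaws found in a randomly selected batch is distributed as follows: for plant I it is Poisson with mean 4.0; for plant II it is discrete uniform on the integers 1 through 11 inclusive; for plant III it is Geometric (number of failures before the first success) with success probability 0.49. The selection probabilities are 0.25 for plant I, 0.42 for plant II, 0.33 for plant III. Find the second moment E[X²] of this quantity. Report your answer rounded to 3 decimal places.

25.378

For each component E[X²] = Var + (mean)², giving I: 20; II: 46; III: 3.20741.
Overall E[X²] = 0.25·20 + 0.42·46 + 0.33·3.20741 = 25.3784.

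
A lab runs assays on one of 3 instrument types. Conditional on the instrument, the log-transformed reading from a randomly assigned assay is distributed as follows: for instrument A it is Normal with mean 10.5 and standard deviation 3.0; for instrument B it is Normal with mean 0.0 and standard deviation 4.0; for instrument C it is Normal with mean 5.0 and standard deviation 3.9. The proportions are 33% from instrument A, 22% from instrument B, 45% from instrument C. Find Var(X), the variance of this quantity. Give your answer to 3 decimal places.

Per component, A: μ=10.5, E[X²]=119.25; B: μ=0, E[X²]=16; C: μ=5, E[X²]=40.21.
E[X] = 0.33·10.5 + 0.22·0 + 0.45·5 = 5.715.
E[X²] = 0.33·119.25 + 0.22·16 + 0.45·40.21 = 60.967.
Var(X) = E[X²] − (E[X])² = 60.967 − 32.6612 = 28.3058.

28.306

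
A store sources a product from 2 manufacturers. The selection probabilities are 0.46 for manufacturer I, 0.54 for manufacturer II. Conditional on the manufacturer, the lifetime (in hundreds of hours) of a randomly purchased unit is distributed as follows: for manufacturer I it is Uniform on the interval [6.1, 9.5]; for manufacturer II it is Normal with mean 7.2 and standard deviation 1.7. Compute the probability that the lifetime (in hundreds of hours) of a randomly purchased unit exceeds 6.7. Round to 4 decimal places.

0.7113

Conditional on each manufacturer, P(X > 6.7): I: 0.823529; II: 0.615666.
By total probability, P(X > 6.7) = 0.46·0.823529 + 0.54·0.615666 = 0.711283.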